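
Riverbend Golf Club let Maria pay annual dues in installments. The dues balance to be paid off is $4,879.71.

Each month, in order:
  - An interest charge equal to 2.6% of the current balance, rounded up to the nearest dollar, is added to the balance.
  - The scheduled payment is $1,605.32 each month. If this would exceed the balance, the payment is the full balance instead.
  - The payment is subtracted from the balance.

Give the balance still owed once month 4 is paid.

Month 1: opening $4,879.71; interest $127.00 → $5,006.71; payment $1,605.32; balance $3,401.39
Month 2: opening $3,401.39; interest $89.00 → $3,490.39; payment $1,605.32; balance $1,885.07
Month 3: opening $1,885.07; interest $50.00 → $1,935.07; payment $1,605.32; balance $329.75
Month 4: opening $329.75; interest $9.00 → $338.75; payment $338.75; balance $0.00

$0.00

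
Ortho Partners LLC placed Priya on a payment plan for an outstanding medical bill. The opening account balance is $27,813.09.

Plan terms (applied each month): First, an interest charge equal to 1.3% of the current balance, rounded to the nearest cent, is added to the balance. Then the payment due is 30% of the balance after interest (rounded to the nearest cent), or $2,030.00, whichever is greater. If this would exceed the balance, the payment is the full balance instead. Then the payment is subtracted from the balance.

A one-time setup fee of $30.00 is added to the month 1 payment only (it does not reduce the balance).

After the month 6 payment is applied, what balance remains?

Month 1: opening $27,813.09; interest $361.57 → $28,174.66; payment $8,452.40 (+ $30.00 fee); balance $19,722.26
Month 2: opening $19,722.26; interest $256.39 → $19,978.65; payment $5,993.60; balance $13,985.05
Month 3: opening $13,985.05; interest $181.81 → $14,166.86; payment $4,250.06; balance $9,916.80
Month 4: opening $9,916.80; interest $128.92 → $10,045.72; payment $3,013.72; balance $7,032.00
Month 5: opening $7,032.00; interest $91.42 → $7,123.42; payment $2,137.03; balance $4,986.39
Month 6: opening $4,986.39; interest $64.82 → $5,051.21; payment $2,030.00; balance $3,021.21

$3,021.21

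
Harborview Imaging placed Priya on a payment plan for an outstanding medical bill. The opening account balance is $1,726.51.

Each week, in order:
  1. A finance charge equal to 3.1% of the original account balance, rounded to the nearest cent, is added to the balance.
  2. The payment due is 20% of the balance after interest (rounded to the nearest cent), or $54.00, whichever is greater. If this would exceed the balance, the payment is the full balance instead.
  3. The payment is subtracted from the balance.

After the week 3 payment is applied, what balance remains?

Week 1: $1,726.51 +$53.52 interest = $1,780.03; pay $356.01 → $1,424.02
Week 2: $1,424.02 +$53.52 interest = $1,477.54; pay $295.51 → $1,182.03
Week 3: $1,182.03 +$53.52 interest = $1,235.55; pay $247.11 → $988.44

$988.44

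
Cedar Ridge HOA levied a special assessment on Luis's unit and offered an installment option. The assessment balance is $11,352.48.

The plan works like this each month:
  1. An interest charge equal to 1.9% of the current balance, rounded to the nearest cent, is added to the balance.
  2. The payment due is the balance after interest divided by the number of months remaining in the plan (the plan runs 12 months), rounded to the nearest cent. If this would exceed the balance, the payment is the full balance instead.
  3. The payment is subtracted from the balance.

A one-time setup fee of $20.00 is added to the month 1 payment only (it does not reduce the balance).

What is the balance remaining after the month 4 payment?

Month 1: opening $11,352.48; interest $215.70 → $11,568.18; payment $964.02 (+ $20.00 fee); balance $10,604.16
Month 2: opening $10,604.16; interest $201.48 → $10,805.64; payment $982.33; balance $9,823.31
Month 3: opening $9,823.31; interest $186.64 → $10,009.95; payment $1,001.00; balance $9,008.95
Month 4: opening $9,008.95; interest $171.17 → $9,180.12; payment $1,020.01; balance $8,160.11

$8,160.11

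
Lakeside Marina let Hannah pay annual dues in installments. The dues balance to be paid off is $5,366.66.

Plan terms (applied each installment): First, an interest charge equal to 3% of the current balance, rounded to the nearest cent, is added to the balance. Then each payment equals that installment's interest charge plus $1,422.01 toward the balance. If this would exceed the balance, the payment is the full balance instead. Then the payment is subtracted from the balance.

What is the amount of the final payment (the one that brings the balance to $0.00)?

$1,133.65

Installment 1: $5,366.66 +$161.00 interest = $5,527.66; pay $1,583.01 → $3,944.65
Installment 2: $3,944.65 +$118.34 interest = $4,062.99; pay $1,540.35 → $2,522.64
Installment 3: $2,522.64 +$75.68 interest = $2,598.32; pay $1,497.69 → $1,100.63
Installment 4: $1,100.63 +$33.02 interest = $1,133.65; pay $1,133.65 → $0.00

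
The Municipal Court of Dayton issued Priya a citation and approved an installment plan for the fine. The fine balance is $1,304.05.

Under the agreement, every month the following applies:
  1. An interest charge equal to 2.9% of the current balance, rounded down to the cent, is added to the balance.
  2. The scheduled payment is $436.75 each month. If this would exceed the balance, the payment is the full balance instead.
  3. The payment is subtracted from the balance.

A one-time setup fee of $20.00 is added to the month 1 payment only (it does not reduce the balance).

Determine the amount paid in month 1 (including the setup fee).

Month 1: opening $1,304.05; interest $37.81 → $1,341.86; payment $436.75 (+ $20.00 fee); balance $905.11

$456.75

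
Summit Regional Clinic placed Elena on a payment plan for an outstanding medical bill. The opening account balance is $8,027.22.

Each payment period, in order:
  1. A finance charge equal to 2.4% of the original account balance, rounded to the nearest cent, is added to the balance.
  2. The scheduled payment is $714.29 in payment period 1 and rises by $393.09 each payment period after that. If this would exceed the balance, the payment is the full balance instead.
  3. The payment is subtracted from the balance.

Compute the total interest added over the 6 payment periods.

$1,155.90

Payment period 1: $8,027.22 +$192.65 interest = $8,219.87; pay $714.29 → $7,505.58
Payment period 2: $7,505.58 +$192.65 interest = $7,698.23; pay $1,107.38 → $6,590.85
Payment period 3: $6,590.85 +$192.65 interest = $6,783.50; pay $1,500.47 → $5,283.03
Payment period 4: $5,283.03 +$192.65 interest = $5,475.68; pay $1,893.56 → $3,582.12
Payment period 5: $3,582.12 +$192.65 interest = $3,774.77; pay $2,286.65 → $1,488.12
Payment period 6: $1,488.12 +$192.65 interest = $1,680.77; pay $1,680.77 → $0.00
Total interest: $192.65 + $192.65 + $192.65 + $192.65 + $192.65 + $192.65 = $1,155.90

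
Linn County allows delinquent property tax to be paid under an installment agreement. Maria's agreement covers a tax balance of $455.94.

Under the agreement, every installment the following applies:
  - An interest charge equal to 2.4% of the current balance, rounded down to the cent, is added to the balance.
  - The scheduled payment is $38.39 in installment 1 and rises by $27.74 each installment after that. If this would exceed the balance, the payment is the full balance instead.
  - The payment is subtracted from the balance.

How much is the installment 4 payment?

Installment 1: opening $455.94; interest $10.94 → $466.88; payment $38.39; balance $428.49
Installment 2: opening $428.49; interest $10.28 → $438.77; payment $66.13; balance $372.64
Installment 3: opening $372.64; interest $8.94 → $381.58; payment $93.87; balance $287.71
Installment 4: opening $287.71; interest $6.90 → $294.61; payment $121.61; balance $173.00

$121.61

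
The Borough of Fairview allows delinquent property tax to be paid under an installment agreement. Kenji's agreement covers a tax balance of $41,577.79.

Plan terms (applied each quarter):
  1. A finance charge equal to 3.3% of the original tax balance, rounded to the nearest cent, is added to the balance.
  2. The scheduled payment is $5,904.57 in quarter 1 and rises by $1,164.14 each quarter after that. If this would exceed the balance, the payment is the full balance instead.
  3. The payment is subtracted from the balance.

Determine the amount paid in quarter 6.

Quarter 1: opening $41,577.79; interest $1,372.07 → $42,949.86; payment $5,904.57; balance $37,045.29
Quarter 2: opening $37,045.29; interest $1,372.07 → $38,417.36; payment $7,068.71; balance $31,348.65
Quarter 3: opening $31,348.65; interest $1,372.07 → $32,720.72; payment $8,232.85; balance $24,487.87
Quarter 4: opening $24,487.87; interest $1,372.07 → $25,859.94; payment $9,396.99; balance $16,462.95
Quarter 5: opening $16,462.95; interest $1,372.07 → $17,835.02; payment $10,561.13; balance $7,273.89
Quarter 6: opening $7,273.89; interest $1,372.07 → $8,645.96; payment $8,645.96; balance $0.00

$8,645.96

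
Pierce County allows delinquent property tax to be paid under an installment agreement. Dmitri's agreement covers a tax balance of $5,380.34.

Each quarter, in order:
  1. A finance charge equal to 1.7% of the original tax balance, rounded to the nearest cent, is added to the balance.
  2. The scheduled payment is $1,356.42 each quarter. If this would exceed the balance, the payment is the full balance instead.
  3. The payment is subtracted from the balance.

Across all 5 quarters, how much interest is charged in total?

Quarter 1: $5,380.34 +$91.47 interest = $5,471.81; pay $1,356.42 → $4,115.39
Quarter 2: $4,115.39 +$91.47 interest = $4,206.86; pay $1,356.42 → $2,850.44
Quarter 3: $2,850.44 +$91.47 interest = $2,941.91; pay $1,356.42 → $1,585.49
Quarter 4: $1,585.49 +$91.47 interest = $1,676.96; pay $1,356.42 → $320.54
Quarter 5: $320.54 +$91.47 interest = $412.01; pay $412.01 → $0.00
Total interest: $91.47 + $91.47 + $91.47 + $91.47 + $91.47 = $457.35

$457.35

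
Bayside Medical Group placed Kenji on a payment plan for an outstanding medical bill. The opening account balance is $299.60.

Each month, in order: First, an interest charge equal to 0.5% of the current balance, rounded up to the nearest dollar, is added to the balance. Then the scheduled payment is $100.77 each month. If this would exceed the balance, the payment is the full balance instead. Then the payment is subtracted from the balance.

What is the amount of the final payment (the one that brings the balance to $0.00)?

# | Opening | Interest | Payment | End bal
1 | $299.60 | $2.00 | $100.77 | $200.83
2 | $200.83 | $2.00 | $100.77 | $102.06
3 | $102.06 | $1.00 | $100.77 | $2.29
4 | $2.29 | $1.00 | $3.29 | $0.00

$3.29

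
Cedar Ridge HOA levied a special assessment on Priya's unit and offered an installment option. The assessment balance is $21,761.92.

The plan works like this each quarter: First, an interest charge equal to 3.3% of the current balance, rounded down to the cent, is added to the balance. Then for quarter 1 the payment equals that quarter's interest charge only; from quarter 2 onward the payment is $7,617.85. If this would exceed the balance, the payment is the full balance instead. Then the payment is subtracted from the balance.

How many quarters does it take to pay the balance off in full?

5

Quarter 1: opening $21,761.92; interest $718.14 → $22,480.06; payment $718.14; balance $21,761.92
Quarter 2: opening $21,761.92; interest $718.14 → $22,480.06; payment $7,617.85; balance $14,862.21
Quarter 3: opening $14,862.21; interest $490.45 → $15,352.66; payment $7,617.85; balance $7,734.81
Quarter 4: opening $7,734.81; interest $255.24 → $7,990.05; payment $7,617.85; balance $372.20
Quarter 5: opening $372.20; interest $12.28 → $384.48; payment $384.48; balance $0.00
Balance reaches $0.00 in quarter 5.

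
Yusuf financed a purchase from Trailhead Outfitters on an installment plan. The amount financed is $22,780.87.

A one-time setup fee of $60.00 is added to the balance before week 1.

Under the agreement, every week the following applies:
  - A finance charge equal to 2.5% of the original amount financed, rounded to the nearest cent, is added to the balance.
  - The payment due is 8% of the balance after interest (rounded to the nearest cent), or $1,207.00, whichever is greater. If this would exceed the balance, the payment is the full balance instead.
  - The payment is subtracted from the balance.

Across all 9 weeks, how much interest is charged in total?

Week 1: opening $22,840.87; interest $569.52 → $23,410.39; payment $1,872.83; balance $21,537.56
Week 2: opening $21,537.56; interest $569.52 → $22,107.08; payment $1,768.57; balance $20,338.51
Week 3: opening $20,338.51; interest $569.52 → $20,908.03; payment $1,672.64; balance $19,235.39
Week 4: opening $19,235.39; interest $569.52 → $19,804.91; payment $1,584.39; balance $18,220.52
Week 5: opening $18,220.52; interest $569.52 → $18,790.04; payment $1,503.20; balance $17,286.84
Week 6: opening $17,286.84; interest $569.52 → $17,856.36; payment $1,428.51; balance $16,427.85
Week 7: opening $16,427.85; interest $569.52 → $16,997.37; payment $1,359.79; balance $15,637.58
Week 8: opening $15,637.58; interest $569.52 → $16,207.10; payment $1,296.57; balance $14,910.53
Week 9: opening $14,910.53; interest $569.52 → $15,480.05; payment $1,238.40; balance $14,241.65
Total interest: $569.52 + $569.52 + $569.52 + $569.52 + $569.52 + $569.52 + $569.52 + $569.52 + $569.52 = $5,125.68

$5,125.68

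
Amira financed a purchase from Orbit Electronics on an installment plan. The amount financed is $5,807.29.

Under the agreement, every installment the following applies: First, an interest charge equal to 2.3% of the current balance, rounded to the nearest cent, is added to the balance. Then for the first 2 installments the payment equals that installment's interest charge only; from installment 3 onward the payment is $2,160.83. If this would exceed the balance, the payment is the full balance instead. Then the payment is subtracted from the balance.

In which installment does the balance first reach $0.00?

5

Installment 1: opening $5,807.29; interest $133.57 → $5,940.86; payment $133.57; balance $5,807.29
Installment 2: opening $5,807.29; interest $133.57 → $5,940.86; payment $133.57; balance $5,807.29
Installment 3: opening $5,807.29; interest $133.57 → $5,940.86; payment $2,160.83; balance $3,780.03
Installment 4: opening $3,780.03; interest $86.94 → $3,866.97; payment $2,160.83; balance $1,706.14
Installment 5: opening $1,706.14; interest $39.24 → $1,745.38; payment $1,745.38; balance $0.00
Balance reaches $0.00 in installment 5.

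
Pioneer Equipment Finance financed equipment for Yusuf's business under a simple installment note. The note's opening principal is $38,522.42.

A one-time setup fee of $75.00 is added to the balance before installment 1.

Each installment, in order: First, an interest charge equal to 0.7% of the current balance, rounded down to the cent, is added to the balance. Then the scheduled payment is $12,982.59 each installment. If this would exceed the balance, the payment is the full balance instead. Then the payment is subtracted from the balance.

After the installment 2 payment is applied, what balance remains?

$13,083.61

Installment 1: opening $38,597.42; interest $270.18 → $38,867.60; payment $12,982.59; balance $25,885.01
Installment 2: opening $25,885.01; interest $181.19 → $26,066.20; payment $12,982.59; balance $13,083.61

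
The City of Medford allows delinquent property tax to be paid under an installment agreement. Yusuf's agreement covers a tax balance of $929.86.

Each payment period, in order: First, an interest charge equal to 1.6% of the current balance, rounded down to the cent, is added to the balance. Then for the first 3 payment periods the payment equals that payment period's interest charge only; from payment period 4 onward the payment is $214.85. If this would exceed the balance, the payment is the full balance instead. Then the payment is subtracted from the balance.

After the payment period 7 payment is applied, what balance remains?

$110.54

# | Opening | Interest | Payment | End bal
1 | $929.86 | $14.87 | $14.87 | $929.86
2 | $929.86 | $14.87 | $14.87 | $929.86
3 | $929.86 | $14.87 | $14.87 | $929.86
4 | $929.86 | $14.87 | $214.85 | $729.88
5 | $729.88 | $11.67 | $214.85 | $526.70
6 | $526.70 | $8.42 | $214.85 | $320.27
7 | $320.27 | $5.12 | $214.85 | $110.54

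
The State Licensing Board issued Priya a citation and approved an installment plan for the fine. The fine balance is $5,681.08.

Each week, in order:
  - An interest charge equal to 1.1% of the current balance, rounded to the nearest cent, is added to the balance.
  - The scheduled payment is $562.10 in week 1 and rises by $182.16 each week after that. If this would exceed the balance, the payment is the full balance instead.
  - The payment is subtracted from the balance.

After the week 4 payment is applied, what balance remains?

$2,548.44

# | Opening | Interest | Payment | End bal
1 | $5,681.08 | $62.49 | $562.10 | $5,181.47
2 | $5,181.47 | $57.00 | $744.26 | $4,494.21
3 | $4,494.21 | $49.44 | $926.42 | $3,617.23
4 | $3,617.23 | $39.79 | $1,108.58 | $2,548.44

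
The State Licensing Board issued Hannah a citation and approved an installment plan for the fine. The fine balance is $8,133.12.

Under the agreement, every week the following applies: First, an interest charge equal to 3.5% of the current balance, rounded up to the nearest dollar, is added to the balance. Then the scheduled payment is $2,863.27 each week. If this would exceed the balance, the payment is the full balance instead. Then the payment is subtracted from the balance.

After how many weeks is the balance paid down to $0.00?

4

Week 1: opening $8,133.12; interest $285.00 → $8,418.12; payment $2,863.27; balance $5,554.85
Week 2: opening $5,554.85; interest $195.00 → $5,749.85; payment $2,863.27; balance $2,886.58
Week 3: opening $2,886.58; interest $102.00 → $2,988.58; payment $2,863.27; balance $125.31
Week 4: opening $125.31; interest $5.00 → $130.31; payment $130.31; balance $0.00
Balance reaches $0.00 in week 4.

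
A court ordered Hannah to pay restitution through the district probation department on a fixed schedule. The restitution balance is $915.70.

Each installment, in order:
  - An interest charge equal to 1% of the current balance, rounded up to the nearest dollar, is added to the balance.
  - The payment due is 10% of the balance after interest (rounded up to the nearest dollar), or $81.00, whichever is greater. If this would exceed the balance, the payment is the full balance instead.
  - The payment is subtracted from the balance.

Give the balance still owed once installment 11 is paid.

$73.70

# | Opening | Interest | Payment | End bal
1 | $915.70 | $10.00 | $93.00 | $832.70
2 | $832.70 | $9.00 | $85.00 | $756.70
3 | $756.70 | $8.00 | $81.00 | $683.70
4 | $683.70 | $7.00 | $81.00 | $609.70
5 | $609.70 | $7.00 | $81.00 | $535.70
6 | $535.70 | $6.00 | $81.00 | $460.70
7 | $460.70 | $5.00 | $81.00 | $384.70
8 | $384.70 | $4.00 | $81.00 | $307.70
9 | $307.70 | $4.00 | $81.00 | $230.70
10 | $230.70 | $3.00 | $81.00 | $152.70
11 | $152.70 | $2.00 | $81.00 | $73.70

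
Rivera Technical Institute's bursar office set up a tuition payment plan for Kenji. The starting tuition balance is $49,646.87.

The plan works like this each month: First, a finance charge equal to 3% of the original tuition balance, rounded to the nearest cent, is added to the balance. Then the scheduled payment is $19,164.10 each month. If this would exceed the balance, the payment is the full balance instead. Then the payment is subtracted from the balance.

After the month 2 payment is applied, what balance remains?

Month 1: opening $49,646.87; interest $1,489.41 → $51,136.28; payment $19,164.10; balance $31,972.18
Month 2: opening $31,972.18; interest $1,489.41 → $33,461.59; payment $19,164.10; balance $14,297.49

$14,297.49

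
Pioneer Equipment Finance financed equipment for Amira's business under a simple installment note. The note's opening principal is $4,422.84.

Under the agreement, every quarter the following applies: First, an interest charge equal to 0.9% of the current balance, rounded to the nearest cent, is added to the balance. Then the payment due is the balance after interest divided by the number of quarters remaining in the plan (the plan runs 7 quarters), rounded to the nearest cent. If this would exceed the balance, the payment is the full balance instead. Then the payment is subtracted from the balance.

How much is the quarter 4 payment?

Quarter 1: $4,422.84 +$39.81 interest = $4,462.65; pay $637.52 → $3,825.13
Quarter 2: $3,825.13 +$34.43 interest = $3,859.56; pay $643.26 → $3,216.30
Quarter 3: $3,216.30 +$28.95 interest = $3,245.25; pay $649.05 → $2,596.20
Quarter 4: $2,596.20 +$23.37 interest = $2,619.57; pay $654.89 → $1,964.68

$654.89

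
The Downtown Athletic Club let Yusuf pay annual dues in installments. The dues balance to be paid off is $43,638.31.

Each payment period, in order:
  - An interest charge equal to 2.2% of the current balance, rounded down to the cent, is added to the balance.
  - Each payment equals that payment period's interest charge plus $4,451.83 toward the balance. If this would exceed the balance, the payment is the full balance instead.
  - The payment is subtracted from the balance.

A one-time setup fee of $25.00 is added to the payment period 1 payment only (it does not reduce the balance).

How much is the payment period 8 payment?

Payment period 1: opening $43,638.31; interest $960.04 → $44,598.35; payment $5,411.87 (+ $25.00 fee); balance $39,186.48
Payment period 2: opening $39,186.48; interest $862.10 → $40,048.58; payment $5,313.93; balance $34,734.65
Payment period 3: opening $34,734.65; interest $764.16 → $35,498.81; payment $5,215.99; balance $30,282.82
Payment period 4: opening $30,282.82; interest $666.22 → $30,949.04; payment $5,118.05; balance $25,830.99
Payment period 5: opening $25,830.99; interest $568.28 → $26,399.27; payment $5,020.11; balance $21,379.16
Payment period 6: opening $21,379.16; interest $470.34 → $21,849.50; payment $4,922.17; balance $16,927.33
Payment period 7: opening $16,927.33; interest $372.40 → $17,299.73; payment $4,824.23; balance $12,475.50
Payment period 8: opening $12,475.50; interest $274.46 → $12,749.96; payment $4,726.29; balance $8,023.67

$4,726.29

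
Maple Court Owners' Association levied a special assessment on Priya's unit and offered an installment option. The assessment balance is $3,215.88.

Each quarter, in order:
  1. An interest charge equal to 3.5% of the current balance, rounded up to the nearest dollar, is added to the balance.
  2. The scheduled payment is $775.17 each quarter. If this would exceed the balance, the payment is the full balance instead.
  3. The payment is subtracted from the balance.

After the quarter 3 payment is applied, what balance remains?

$1,159.37

# | Opening | Interest | Payment | End bal
1 | $3,215.88 | $113.00 | $775.17 | $2,553.71
2 | $2,553.71 | $90.00 | $775.17 | $1,868.54
3 | $1,868.54 | $66.00 | $775.17 | $1,159.37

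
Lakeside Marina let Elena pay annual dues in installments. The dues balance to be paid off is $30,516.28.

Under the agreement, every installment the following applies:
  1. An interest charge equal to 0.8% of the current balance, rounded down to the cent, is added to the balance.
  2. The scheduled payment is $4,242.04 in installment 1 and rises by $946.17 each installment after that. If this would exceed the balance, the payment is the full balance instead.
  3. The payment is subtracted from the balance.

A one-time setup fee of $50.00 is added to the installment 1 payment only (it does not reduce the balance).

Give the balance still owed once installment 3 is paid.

Installment 1: $30,516.28 +$244.13 interest = $30,760.41; pay $4,242.04 (+ $50.00 fee) → $26,518.37
Installment 2: $26,518.37 +$212.14 interest = $26,730.51; pay $5,188.21 → $21,542.30
Installment 3: $21,542.30 +$172.33 interest = $21,714.63; pay $6,134.38 → $15,580.25

$15,580.25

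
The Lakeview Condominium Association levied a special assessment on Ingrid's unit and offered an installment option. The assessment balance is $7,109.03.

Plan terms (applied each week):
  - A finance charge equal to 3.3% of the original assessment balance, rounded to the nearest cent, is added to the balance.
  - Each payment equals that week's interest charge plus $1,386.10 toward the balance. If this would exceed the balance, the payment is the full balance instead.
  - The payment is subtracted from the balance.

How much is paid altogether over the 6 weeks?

Week 1: opening $7,109.03; interest $234.60 → $7,343.63; payment $1,620.70; balance $5,722.93
Week 2: opening $5,722.93; interest $234.60 → $5,957.53; payment $1,620.70; balance $4,336.83
Week 3: opening $4,336.83; interest $234.60 → $4,571.43; payment $1,620.70; balance $2,950.73
Week 4: opening $2,950.73; interest $234.60 → $3,185.33; payment $1,620.70; balance $1,564.63
Week 5: opening $1,564.63; interest $234.60 → $1,799.23; payment $1,620.70; balance $178.53
Week 6: opening $178.53; interest $234.60 → $413.13; payment $413.13; balance $0.00
Total paid: $8,516.63

$8,516.63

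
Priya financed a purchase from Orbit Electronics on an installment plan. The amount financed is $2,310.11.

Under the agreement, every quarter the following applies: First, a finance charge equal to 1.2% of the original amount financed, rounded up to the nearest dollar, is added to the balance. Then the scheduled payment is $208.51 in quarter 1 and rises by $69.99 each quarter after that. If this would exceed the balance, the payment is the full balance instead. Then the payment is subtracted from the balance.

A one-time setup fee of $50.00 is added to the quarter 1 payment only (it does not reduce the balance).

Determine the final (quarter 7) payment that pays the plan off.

$205.20

Quarter 1: opening $2,310.11; interest $28.00 → $2,338.11; payment $208.51 (+ $50.00 fee); balance $2,129.60
Quarter 2: opening $2,129.60; interest $28.00 → $2,157.60; payment $278.50; balance $1,879.10
Quarter 3: opening $1,879.10; interest $28.00 → $1,907.10; payment $348.49; balance $1,558.61
Quarter 4: opening $1,558.61; interest $28.00 → $1,586.61; payment $418.48; balance $1,168.13
Quarter 5: opening $1,168.13; interest $28.00 → $1,196.13; payment $488.47; balance $707.66
Quarter 6: opening $707.66; interest $28.00 → $735.66; payment $558.46; balance $177.20
Quarter 7: opening $177.20; interest $28.00 → $205.20; payment $205.20; balance $0.00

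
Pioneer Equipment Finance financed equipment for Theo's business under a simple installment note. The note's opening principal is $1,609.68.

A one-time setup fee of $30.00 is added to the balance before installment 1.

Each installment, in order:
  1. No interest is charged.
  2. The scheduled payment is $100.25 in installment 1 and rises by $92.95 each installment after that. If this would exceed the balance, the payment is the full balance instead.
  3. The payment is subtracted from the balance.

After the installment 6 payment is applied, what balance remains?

Installment 1: $1,639.68 − $100.25 → $1,539.43
Installment 2: $1,539.43 − $193.20 → $1,346.23
Installment 3: $1,346.23 − $286.15 → $1,060.08
Installment 4: $1,060.08 − $379.10 → $680.98
Installment 5: $680.98 − $472.05 → $208.93
Installment 6: $208.93 − $208.93 → $0.00

$0.00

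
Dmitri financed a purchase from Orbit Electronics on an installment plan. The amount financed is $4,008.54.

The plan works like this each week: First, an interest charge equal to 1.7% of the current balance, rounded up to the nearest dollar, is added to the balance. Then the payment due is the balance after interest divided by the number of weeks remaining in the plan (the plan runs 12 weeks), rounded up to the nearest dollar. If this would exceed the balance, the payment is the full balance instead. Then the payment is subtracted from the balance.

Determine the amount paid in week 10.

# | Opening | Interest | Payment | End bal
1 | $4,008.54 | $69.00 | $340.00 | $3,737.54
2 | $3,737.54 | $64.00 | $346.00 | $3,455.54
3 | $3,455.54 | $59.00 | $352.00 | $3,162.54
4 | $3,162.54 | $54.00 | $358.00 | $2,858.54
5 | $2,858.54 | $49.00 | $364.00 | $2,543.54
6 | $2,543.54 | $44.00 | $370.00 | $2,217.54
7 | $2,217.54 | $38.00 | $376.00 | $1,879.54
8 | $1,879.54 | $32.00 | $383.00 | $1,528.54
9 | $1,528.54 | $26.00 | $389.00 | $1,165.54
10 | $1,165.54 | $20.00 | $396.00 | $789.54

$396.00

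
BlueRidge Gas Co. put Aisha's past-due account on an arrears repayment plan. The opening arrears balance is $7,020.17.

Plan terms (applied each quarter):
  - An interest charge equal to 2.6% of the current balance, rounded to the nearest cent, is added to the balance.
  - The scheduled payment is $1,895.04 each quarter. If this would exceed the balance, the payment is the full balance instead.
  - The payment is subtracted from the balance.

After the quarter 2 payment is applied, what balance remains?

# | Opening | Interest | Payment | End bal
1 | $7,020.17 | $182.52 | $1,895.04 | $5,307.65
2 | $5,307.65 | $138.00 | $1,895.04 | $3,550.61

$3,550.61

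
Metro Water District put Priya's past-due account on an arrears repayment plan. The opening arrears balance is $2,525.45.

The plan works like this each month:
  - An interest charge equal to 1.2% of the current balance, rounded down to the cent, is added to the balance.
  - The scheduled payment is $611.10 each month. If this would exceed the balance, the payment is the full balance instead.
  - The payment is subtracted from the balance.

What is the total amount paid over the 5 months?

$2,606.42

Month 1: $2,525.45 +$30.30 interest = $2,555.75; pay $611.10 → $1,944.65
Month 2: $1,944.65 +$23.33 interest = $1,967.98; pay $611.10 → $1,356.88
Month 3: $1,356.88 +$16.28 interest = $1,373.16; pay $611.10 → $762.06
Month 4: $762.06 +$9.14 interest = $771.20; pay $611.10 → $160.10
Month 5: $160.10 +$1.92 interest = $162.02; pay $162.02 → $0.00
Total paid: $2,606.42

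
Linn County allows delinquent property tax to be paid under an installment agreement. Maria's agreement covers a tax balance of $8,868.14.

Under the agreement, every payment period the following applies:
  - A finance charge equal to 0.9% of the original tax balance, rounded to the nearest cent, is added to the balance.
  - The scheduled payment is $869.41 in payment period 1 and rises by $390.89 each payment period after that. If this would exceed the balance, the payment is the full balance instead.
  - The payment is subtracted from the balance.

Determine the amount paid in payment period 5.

$2,432.97

# | Opening | Interest | Payment | End bal
1 | $8,868.14 | $79.81 | $869.41 | $8,078.54
2 | $8,078.54 | $79.81 | $1,260.30 | $6,898.05
3 | $6,898.05 | $79.81 | $1,651.19 | $5,326.67
4 | $5,326.67 | $79.81 | $2,042.08 | $3,364.40
5 | $3,364.40 | $79.81 | $2,432.97 | $1,011.24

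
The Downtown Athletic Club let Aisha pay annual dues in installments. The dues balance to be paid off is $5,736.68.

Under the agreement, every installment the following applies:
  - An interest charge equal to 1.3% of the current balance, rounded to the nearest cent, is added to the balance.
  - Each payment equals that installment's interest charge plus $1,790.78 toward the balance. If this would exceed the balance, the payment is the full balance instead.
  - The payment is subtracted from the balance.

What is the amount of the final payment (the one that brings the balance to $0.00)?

$369.08

Installment 1: $5,736.68 +$74.58 interest = $5,811.26; pay $1,865.36 → $3,945.90
Installment 2: $3,945.90 +$51.30 interest = $3,997.20; pay $1,842.08 → $2,155.12
Installment 3: $2,155.12 +$28.02 interest = $2,183.14; pay $1,818.80 → $364.34
Installment 4: $364.34 +$4.74 interest = $369.08; pay $369.08 → $0.00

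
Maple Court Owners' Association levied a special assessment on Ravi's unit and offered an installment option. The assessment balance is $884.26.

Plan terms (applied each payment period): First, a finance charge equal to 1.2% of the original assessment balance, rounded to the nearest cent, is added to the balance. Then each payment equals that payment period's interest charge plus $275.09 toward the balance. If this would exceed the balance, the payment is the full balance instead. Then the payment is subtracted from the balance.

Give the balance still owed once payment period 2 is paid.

$334.08

Payment period 1: $884.26 +$10.61 interest = $894.87; pay $285.70 → $609.17
Payment period 2: $609.17 +$10.61 interest = $619.78; pay $285.70 → $334.08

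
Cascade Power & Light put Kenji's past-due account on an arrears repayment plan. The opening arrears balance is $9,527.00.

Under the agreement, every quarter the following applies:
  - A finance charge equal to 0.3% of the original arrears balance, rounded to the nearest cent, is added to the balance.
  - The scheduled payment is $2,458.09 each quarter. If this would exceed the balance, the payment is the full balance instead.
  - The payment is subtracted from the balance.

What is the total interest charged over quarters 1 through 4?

$114.32

Quarter 1: $9,527.00 +$28.58 interest = $9,555.58; pay $2,458.09 → $7,097.49
Quarter 2: $7,097.49 +$28.58 interest = $7,126.07; pay $2,458.09 → $4,667.98
Quarter 3: $4,667.98 +$28.58 interest = $4,696.56; pay $2,458.09 → $2,238.47
Quarter 4: $2,238.47 +$28.58 interest = $2,267.05; pay $2,267.05 → $0.00
Total interest: $28.58 + $28.58 + $28.58 + $28.58 = $114.32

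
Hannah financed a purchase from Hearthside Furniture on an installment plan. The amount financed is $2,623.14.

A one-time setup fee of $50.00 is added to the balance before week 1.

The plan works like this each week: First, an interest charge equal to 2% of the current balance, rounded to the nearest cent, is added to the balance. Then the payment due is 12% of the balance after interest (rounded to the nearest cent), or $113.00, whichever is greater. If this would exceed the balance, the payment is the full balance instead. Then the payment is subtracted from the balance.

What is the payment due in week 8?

Week 1: $2,673.14 +$53.46 interest = $2,726.60; pay $327.19 → $2,399.41
Week 2: $2,399.41 +$47.99 interest = $2,447.40; pay $293.69 → $2,153.71
Week 3: $2,153.71 +$43.07 interest = $2,196.78; pay $263.61 → $1,933.17
Week 4: $1,933.17 +$38.66 interest = $1,971.83; pay $236.62 → $1,735.21
Week 5: $1,735.21 +$34.70 interest = $1,769.91; pay $212.39 → $1,557.52
Week 6: $1,557.52 +$31.15 interest = $1,588.67; pay $190.64 → $1,398.03
Week 7: $1,398.03 +$27.96 interest = $1,425.99; pay $171.12 → $1,254.87
Week 8: $1,254.87 +$25.10 interest = $1,279.97; pay $153.60 → $1,126.37

$153.60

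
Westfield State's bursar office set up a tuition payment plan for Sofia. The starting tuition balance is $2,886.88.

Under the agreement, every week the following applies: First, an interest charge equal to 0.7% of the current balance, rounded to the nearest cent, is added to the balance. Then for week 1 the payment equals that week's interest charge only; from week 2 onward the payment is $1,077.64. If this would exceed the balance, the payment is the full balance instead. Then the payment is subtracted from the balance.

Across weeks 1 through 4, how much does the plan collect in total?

Week 1: $2,886.88 +$20.21 interest = $2,907.09; pay $20.21 → $2,886.88
Week 2: $2,886.88 +$20.21 interest = $2,907.09; pay $1,077.64 → $1,829.45
Week 3: $1,829.45 +$12.81 interest = $1,842.26; pay $1,077.64 → $764.62
Week 4: $764.62 +$5.35 interest = $769.97; pay $769.97 → $0.00
Total paid: $2,945.46

$2,945.46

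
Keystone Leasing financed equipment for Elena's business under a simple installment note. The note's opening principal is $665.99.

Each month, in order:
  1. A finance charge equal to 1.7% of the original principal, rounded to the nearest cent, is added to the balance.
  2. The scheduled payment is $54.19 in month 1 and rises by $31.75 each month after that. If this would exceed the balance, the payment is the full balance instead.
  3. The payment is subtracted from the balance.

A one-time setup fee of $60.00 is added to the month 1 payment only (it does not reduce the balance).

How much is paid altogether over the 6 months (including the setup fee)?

Month 1: opening $665.99; interest $11.32 → $677.31; payment $54.19 (+ $60.00 fee); balance $623.12
Month 2: opening $623.12; interest $11.32 → $634.44; payment $85.94; balance $548.50
Month 3: opening $548.50; interest $11.32 → $559.82; payment $117.69; balance $442.13
Month 4: opening $442.13; interest $11.32 → $453.45; payment $149.44; balance $304.01
Month 5: opening $304.01; interest $11.32 → $315.33; payment $181.19; balance $134.14
Month 6: opening $134.14; interest $11.32 → $145.46; payment $145.46; balance $0.00
Total paid: $793.91

$793.91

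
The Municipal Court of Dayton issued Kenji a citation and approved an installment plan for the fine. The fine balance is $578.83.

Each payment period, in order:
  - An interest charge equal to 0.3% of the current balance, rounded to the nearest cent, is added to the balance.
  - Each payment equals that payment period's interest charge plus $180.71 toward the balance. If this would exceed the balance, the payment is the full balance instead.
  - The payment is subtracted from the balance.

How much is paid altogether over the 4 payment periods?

Payment period 1: $578.83 +$1.74 interest = $580.57; pay $182.45 → $398.12
Payment period 2: $398.12 +$1.19 interest = $399.31; pay $181.90 → $217.41
Payment period 3: $217.41 +$0.65 interest = $218.06; pay $181.36 → $36.70
Payment period 4: $36.70 +$0.11 interest = $36.81; pay $36.81 → $0.00
Total paid: $582.52

$582.52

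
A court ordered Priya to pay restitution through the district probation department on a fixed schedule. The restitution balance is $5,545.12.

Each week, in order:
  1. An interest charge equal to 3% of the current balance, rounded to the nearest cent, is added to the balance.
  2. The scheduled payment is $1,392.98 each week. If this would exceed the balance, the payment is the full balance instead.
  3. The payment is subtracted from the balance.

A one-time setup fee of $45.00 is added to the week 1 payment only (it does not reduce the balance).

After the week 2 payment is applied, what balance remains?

$3,055.06

Week 1: $5,545.12 +$166.35 interest = $5,711.47; pay $1,392.98 (+ $45.00 fee) → $4,318.49
Week 2: $4,318.49 +$129.55 interest = $4,448.04; pay $1,392.98 → $3,055.06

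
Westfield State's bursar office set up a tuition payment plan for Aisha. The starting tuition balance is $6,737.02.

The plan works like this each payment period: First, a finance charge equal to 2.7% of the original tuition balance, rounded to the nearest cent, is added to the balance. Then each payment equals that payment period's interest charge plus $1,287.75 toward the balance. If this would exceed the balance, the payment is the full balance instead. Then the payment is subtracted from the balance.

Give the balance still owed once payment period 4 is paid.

$1,586.02

Payment period 1: $6,737.02 +$181.90 interest = $6,918.92; pay $1,469.65 → $5,449.27
Payment period 2: $5,449.27 +$181.90 interest = $5,631.17; pay $1,469.65 → $4,161.52
Payment period 3: $4,161.52 +$181.90 interest = $4,343.42; pay $1,469.65 → $2,873.77
Payment period 4: $2,873.77 +$181.90 interest = $3,055.67; pay $1,469.65 → $1,586.02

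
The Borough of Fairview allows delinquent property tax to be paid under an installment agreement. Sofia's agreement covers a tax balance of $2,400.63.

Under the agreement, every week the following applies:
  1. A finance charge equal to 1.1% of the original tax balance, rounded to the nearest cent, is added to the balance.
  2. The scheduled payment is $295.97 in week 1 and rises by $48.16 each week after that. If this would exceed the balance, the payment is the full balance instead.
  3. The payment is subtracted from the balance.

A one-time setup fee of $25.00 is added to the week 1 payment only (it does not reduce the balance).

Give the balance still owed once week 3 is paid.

$1,447.47

Week 1: $2,400.63 +$26.41 interest = $2,427.04; pay $295.97 (+ $25.00 fee) → $2,131.07
Week 2: $2,131.07 +$26.41 interest = $2,157.48; pay $344.13 → $1,813.35
Week 3: $1,813.35 +$26.41 interest = $1,839.76; pay $392.29 → $1,447.47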